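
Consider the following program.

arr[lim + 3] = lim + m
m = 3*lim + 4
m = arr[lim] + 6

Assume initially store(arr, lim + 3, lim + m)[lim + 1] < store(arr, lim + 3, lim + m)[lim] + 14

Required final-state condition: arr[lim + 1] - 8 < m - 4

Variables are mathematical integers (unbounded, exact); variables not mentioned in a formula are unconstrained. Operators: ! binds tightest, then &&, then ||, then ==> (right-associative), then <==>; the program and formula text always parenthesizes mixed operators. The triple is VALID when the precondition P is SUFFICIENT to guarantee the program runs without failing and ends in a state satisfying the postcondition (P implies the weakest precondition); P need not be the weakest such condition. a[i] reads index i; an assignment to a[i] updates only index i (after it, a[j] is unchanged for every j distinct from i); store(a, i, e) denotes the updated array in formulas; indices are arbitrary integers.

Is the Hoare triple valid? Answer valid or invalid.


Working backward. After the program, the postcondition arr[lim + 1] - 8 < m - 4 must hold; in canonical form it is arr[lim + 1] < m + 4.
Before m := arr[lim] + 6: arr[lim + 1] < arr[lim] + 10
Before m := 3*lim + 4: arr[lim + 1] < arr[lim] + 10
Before arr[lim + 3] := lim + m: store(arr, lim + 3, lim + m)[lim + 1] < store(arr, lim + 3, lim + m)[lim] + 10
The weakest precondition is store(arr, lim + 3, lim + m)[lim + 1] < store(arr, lim + 3, lim + m)[lim] + 10.
Check whether store(arr, lim + 3, lim + m)[lim + 1] < store(arr, lim + 3, lim + m)[lim] + 14 implies it.
Countermodel: at the initial state arr = {[0] = 7030, [1] = 7040, [3] = 2, elsewhere 2}, lim = 0, m = 4, the precondition holds but the weakest precondition fails.
Answer: invalid


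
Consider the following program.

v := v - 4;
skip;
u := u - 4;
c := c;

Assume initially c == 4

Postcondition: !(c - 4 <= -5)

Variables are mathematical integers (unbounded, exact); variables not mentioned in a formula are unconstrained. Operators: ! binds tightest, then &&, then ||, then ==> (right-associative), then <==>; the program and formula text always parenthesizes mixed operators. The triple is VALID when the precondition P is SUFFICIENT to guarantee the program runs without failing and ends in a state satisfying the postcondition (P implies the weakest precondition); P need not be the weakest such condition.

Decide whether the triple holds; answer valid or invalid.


Working backward. After the program, the postcondition !(c - 4 <= -5) must hold; in canonical form it is !(c <= -1).
Before c := c: !(c <= -1)
Before u := u - 4: !(c <= -1)
Before skip: !(c <= -1)
Before v := v - 4: !(c <= -1)
The weakest precondition is !(c <= -1).
Check whether c == 4 implies it.
Every state satisfying the precondition satisfies the weakest precondition: the implication holds.
Answer: valid


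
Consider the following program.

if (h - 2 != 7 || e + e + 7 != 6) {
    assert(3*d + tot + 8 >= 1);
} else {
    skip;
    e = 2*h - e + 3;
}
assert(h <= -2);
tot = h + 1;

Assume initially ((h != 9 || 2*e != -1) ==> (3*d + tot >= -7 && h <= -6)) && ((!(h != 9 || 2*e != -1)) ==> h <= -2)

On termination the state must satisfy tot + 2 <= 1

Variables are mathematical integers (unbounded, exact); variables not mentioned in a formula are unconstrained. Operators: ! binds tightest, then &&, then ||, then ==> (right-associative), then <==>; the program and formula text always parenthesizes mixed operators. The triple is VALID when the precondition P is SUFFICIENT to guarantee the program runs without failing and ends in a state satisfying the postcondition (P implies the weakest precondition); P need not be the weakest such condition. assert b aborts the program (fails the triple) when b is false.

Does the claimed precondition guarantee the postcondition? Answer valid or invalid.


Working backward. After the program, the postcondition tot + 2 <= 1 must hold; in canonical form it is tot <= -1.
Before tot := h + 1: h <= -2
Before assert h <= -2: h <= -2
Then branch requires 3*d + tot >= -7 && h <= -2; else branch requires h <= -2.
Before the if: ((h != 9 || 2*e != -1) ==> (3*d + tot >= -7 && h <= -2)) && ((!(h != 9 || 2*e != -1)) ==> h <= -2)
The weakest precondition is ((h != 9 || 2*e != -1) ==> (3*d + tot >= -7 && h <= -2)) && ((!(h != 9 || 2*e != -1)) ==> h <= -2).
Check whether ((h != 9 || 2*e != -1) ==> (3*d + tot >= -7 && h <= -6)) && ((!(h != 9 || 2*e != -1)) ==> h <= -2) implies it.
Every state satisfying the precondition satisfies the weakest precondition: the implication holds.
Answer: valid


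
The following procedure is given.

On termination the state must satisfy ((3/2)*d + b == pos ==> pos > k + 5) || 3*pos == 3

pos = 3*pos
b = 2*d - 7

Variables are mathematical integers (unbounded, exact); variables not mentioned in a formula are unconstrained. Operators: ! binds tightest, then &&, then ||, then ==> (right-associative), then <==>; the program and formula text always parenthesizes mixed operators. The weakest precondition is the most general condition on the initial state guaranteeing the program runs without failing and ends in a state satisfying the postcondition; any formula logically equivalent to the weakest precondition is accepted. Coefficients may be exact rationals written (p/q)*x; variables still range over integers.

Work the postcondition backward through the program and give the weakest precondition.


Working backward. After the program, the postcondition ((3/2)*d + b == pos ==> pos > k + 5) || 3*pos == 3 must hold; in canonical form it is (b + (3/2)*d == pos ==> pos > k + 5) || 3*pos == 3.
Before b := 2*d - 7: ((7/2)*d == pos + 7 ==> pos > k + 5) || 3*pos == 3
Before pos := 3*pos: ((7/2)*d == 3*pos + 7 ==> 3*pos > k + 5) || 9*pos == 3
Answer: WP = ((7/2)*d == 3*pos + 7 ==> 3*pos > k + 5) || 9*pos == 3


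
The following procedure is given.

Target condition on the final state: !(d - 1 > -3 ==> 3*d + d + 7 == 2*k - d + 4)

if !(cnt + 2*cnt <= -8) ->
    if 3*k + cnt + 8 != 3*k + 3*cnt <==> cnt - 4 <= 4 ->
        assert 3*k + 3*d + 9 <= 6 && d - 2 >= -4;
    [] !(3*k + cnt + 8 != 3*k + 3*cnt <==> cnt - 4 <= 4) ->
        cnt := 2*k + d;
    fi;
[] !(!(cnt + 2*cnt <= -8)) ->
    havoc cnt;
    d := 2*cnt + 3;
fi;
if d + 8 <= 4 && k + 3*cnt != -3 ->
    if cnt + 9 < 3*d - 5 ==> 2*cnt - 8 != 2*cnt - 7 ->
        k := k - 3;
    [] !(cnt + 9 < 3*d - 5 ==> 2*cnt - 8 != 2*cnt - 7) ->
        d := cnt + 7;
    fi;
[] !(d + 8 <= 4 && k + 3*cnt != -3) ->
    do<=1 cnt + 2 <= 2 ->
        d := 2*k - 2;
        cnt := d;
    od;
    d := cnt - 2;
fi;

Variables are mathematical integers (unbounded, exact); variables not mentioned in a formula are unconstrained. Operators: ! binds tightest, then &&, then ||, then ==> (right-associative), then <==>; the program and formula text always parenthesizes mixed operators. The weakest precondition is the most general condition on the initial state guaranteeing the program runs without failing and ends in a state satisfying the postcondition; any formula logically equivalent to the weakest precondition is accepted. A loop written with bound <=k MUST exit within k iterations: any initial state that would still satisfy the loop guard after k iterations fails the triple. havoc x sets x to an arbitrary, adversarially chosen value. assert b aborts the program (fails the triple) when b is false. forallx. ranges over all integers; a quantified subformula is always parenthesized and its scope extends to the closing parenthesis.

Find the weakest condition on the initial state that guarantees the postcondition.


Working backward. After the program, the postcondition !(d - 1 > -3 ==> 3*d + d + 7 == 2*k - d + 4) must hold; in canonical form it is !(d > -2 ==> 5*d == 2*k - 3).
Then branch requires !(d > -2 ==> 5*d == 2*k - 9); else branch requires (cnt <= 0 ==> ((!(2*k <= 2)) && (!(2*k > 2 ==> 8*k == 17)))) && ((!(cnt <= 0)) ==> (!(cnt > 0 ==> 5*cnt == 2*k + 7))).
Before the if: ((d <= -4 && 3*cnt + k != -3) ==> (!(d > -2 ==> 5*d == 2*k - 9))) && ((!(d <= -4 && 3*cnt + k != -3)) ==> ((cnt <= 0 ==> ((!(2*k <= 2)) && (!(2*k > 2 ==> 8*k == 17)))) && ((!(cnt <= 0)) ==> (!(cnt > 0 ==> 5*cnt == 2*k + 7)))))
Then branch requires ((2*cnt != 8 <==> cnt <= 8) ==> (3*d + 3*k <= -3 && d >= -2 && ((d <= -4 && 3*cnt + k != -3) ==> (!(d > -2 ==> 5*d == 2*k - 9))) && ((!(d <= -4 && 3*cnt + k != -3)) ==> ((cnt <= 0 ==> ((!(2*k <= 2)) && (!(2*k > 2 ==> 8*k == 17)))) && ((!(cnt <= 0)) ==> (!(cnt > 0 ==> 5*cnt == 2*k + 7))))))) && ((!(2*cnt != 8 <==> cnt <= 8)) ==> (((d <= -4 && 3*d + 7*k != -3) ==> (!(d > -2 ==> 5*d == 2*k - 9))) && ((!(d <= -4 && 3*d + 7*k != -3)) ==> ((d + 2*k <= 0 ==> ((!(2*k <= 2)) && (!(2*k > 2 ==> 8*k == 17)))) && ((!(d + 2*k <= 0)) ==> (!(d + 2*k > 0 ==> 5*d + 8*k == 7))))))); else branch requires forall cnt_1. (((2*cnt_1 <= -7 && 3*cnt_1 + k != -3) ==> (!(2*cnt_1 > -5 ==> 10*cnt_1 == 2*k - 24))) && ((!(2*cnt_1 <= -7 && 3*cnt_1 + k != -3)) ==> ((cnt_1 <= 0 ==> ((!(2*k <= 2)) && (!(2*k > 2 ==> 8*k == 17)))) && ((!(cnt_1 <= 0)) ==> (!(cnt_1 > 0 ==> 5*cnt_1 == 2*k + 7)))))).
Before the if: ((!(3*cnt <= -8)) ==> (((2*cnt != 8 <==> cnt <= 8) ==> (3*d + 3*k <= -3 && d >= -2 && ((d <= -4 && 3*cnt + k != -3) ==> (!(d > -2 ==> 5*d == 2*k - 9))) && ((!(d <= -4 && 3*cnt + k != -3)) ==> ((cnt <= 0 ==> ((!(2*k <= 2)) && (!(2*k > 2 ==> 8*k == 17)))) && ((!(cnt <= 0)) ==> (!(cnt > 0 ==> 5*cnt == 2*k + 7))))))) && ((!(2*cnt != 8 <==> cnt <= 8)) ==> (((d <= -4 && 3*d + 7*k != -3) ==> (!(d > -2 ==> 5*d == 2*k - 9))) && ((!(d <= -4 && 3*d + 7*k != -3)) ==> ((d + 2*k <= 0 ==> ((!(2*k <= 2)) && (!(2*k > 2 ==> 8*k == 17)))) && ((!(d + 2*k <= 0)) ==> (!(d + 2*k > 0 ==> 5*d + 8*k == 7))))))))) && (3*cnt <= -8 ==> (forall cnt_1. (((2*cnt_1 <= -7 && 3*cnt_1 + k != -3) ==> (!(2*cnt_1 > -5 ==> 10*cnt_1 == 2*k - 24))) && ((!(2*cnt_1 <= -7 && 3*cnt_1 + k != -3)) ==> ((cnt_1 <= 0 ==> ((!(2*k <= 2)) && (!(2*k > 2 ==> 8*k == 17)))) && ((!(cnt_1 <= 0)) ==> (!(cnt_1 > 0 ==> 5*cnt_1 == 2*k + 7))))))))
Answer: WP = ((!(3*cnt <= -8)) ==> (((2*cnt != 8 <==> cnt <= 8) ==> (3*d + 3*k <= -3 && d >= -2 && ((d <= -4 && 3*cnt + k != -3) ==> (!(d > -2 ==> 5*d == 2*k - 9))) && ((!(d <= -4 && 3*cnt + k != -3)) ==> ((cnt <= 0 ==> ((!(2*k <= 2)) && (!(2*k > 2 ==> 8*k == 17)))) && ((!(cnt <= 0)) ==> (!(cnt > 0 ==> 5*cnt == 2*k + 7))))))) && ((!(2*cnt != 8 <==> cnt <= 8)) ==> (((d <= -4 && 3*d + 7*k != -3) ==> (!(d > -2 ==> 5*d == 2*k - 9))) && ((!(d <= -4 && 3*d + 7*k != -3)) ==> ((d + 2*k <= 0 ==> ((!(2*k <= 2)) && (!(2*k > 2 ==> 8*k == 17)))) && ((!(d + 2*k <= 0)) ==> (!(d + 2*k > 0 ==> 5*d + 8*k == 7))))))))) && (3*cnt <= -8 ==> (forall cnt_1. (((2*cnt_1 <= -7 && 3*cnt_1 + k != -3) ==> (!(2*cnt_1 > -5 ==> 10*cnt_1 == 2*k - 24))) && ((!(2*cnt_1 <= -7 && 3*cnt_1 + k != -3)) ==> ((cnt_1 <= 0 ==> ((!(2*k <= 2)) && (!(2*k > 2 ==> 8*k == 17)))) && ((!(cnt_1 <= 0)) ==> (!(cnt_1 > 0 ==> 5*cnt_1 == 2*k + 7))))))))


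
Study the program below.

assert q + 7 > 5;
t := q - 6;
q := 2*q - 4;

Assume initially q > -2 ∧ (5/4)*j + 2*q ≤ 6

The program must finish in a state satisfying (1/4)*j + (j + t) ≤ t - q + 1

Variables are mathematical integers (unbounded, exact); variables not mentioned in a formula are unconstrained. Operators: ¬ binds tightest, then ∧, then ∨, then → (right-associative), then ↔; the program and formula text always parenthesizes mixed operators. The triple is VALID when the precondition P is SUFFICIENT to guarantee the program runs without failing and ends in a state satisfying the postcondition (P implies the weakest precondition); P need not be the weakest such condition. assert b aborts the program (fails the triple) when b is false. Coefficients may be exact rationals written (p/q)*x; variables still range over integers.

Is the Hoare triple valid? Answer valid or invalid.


Working backward. After the program, the postcondition (1/4)*j + (j + t) ≤ t - q + 1 must hold; in canonical form it is (5/4)*j + q ≤ 1.
Before q := 2*q - 4: (5/4)*j + 2*q ≤ 5
Before t := q - 6: (5/4)*j + 2*q ≤ 5
Before assert q + 7 > 5: q > -2 ∧ (5/4)*j + 2*q ≤ 5
The weakest precondition is q > -2 ∧ (5/4)*j + 2*q ≤ 5.
Check whether q > -2 ∧ (5/4)*j + 2*q ≤ 6 implies it.
Countermodel: at the initial state j = 1, q = 2, the precondition holds but the weakest precondition fails.
Answer: invalid


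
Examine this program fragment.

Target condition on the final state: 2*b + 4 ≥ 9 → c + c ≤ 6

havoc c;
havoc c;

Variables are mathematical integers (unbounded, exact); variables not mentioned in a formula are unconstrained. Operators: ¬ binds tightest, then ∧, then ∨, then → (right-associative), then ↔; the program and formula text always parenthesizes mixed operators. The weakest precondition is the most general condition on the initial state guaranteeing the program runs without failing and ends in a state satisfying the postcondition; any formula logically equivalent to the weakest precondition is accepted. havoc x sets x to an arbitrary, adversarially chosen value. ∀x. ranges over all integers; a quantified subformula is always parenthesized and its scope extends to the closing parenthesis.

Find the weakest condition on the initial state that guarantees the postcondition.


Working backward. After the program, the postcondition 2*b + 4 ≥ 9 → c + c ≤ 6 must hold; in canonical form it is 2*b ≥ 5 → 2*c ≤ 6.
Before havoc c: ∀c_1. (2*b ≥ 5 → 2*c_1 ≤ 6)
Before havoc c: ∀c_1. (2*b ≥ 5 → 2*c_1 ≤ 6)
Answer: WP = ∀c_1. (2*b ≥ 5 → 2*c_1 ≤ 6)


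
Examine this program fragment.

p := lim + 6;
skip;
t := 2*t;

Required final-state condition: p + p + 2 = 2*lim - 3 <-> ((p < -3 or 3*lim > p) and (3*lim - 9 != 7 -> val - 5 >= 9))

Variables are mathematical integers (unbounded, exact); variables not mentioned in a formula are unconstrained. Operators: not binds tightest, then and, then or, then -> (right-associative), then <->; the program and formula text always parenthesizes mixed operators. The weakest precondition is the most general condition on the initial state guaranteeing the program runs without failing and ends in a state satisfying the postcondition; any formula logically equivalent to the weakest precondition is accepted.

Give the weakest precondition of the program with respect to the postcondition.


Working backward. After the program, the postcondition p + p + 2 = 2*lim - 3 <-> ((p < -3 or 3*lim > p) and (3*lim - 9 != 7 -> val - 5 >= 9)) must hold; in canonical form it is 2*p = 2*lim - 5 <-> ((p < -3 or 3*lim > p) and (3*lim != 16 -> val >= 14)).
Before t := 2*t: 2*p = 2*lim - 5 <-> ((p < -3 or 3*lim > p) and (3*lim != 16 -> val >= 14))
Before skip: 2*p = 2*lim - 5 <-> ((p < -3 or 3*lim > p) and (3*lim != 16 -> val >= 14))
Before p := lim + 6: not ((lim < -9 or 2*lim > 6) and (3*lim != 16 -> val >= 14))
Answer: WP = not ((lim < -9 or 2*lim > 6) and (3*lim != 16 -> val >= 14))


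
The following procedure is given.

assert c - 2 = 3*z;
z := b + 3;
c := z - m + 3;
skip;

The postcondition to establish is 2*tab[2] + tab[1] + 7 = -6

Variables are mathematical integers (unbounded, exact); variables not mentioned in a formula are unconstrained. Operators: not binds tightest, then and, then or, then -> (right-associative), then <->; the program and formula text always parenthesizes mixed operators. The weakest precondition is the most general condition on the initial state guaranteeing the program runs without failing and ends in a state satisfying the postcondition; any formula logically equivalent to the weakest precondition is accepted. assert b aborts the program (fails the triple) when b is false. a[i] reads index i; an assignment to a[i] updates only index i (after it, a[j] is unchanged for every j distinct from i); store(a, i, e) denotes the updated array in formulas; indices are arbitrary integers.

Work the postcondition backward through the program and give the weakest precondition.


Working backward. After the program, the postcondition 2*tab[2] + tab[1] + 7 = -6 must hold; in canonical form it is tab[1] + 2*tab[2] = -13.
Before skip: tab[1] + 2*tab[2] = -13
Before c := z - m + 3: tab[1] + 2*tab[2] = -13
Before z := b + 3: tab[1] + 2*tab[2] = -13
Before assert c - 2 = 3*z: c = 3*z + 2 and tab[1] + 2*tab[2] = -13
Answer: WP = c = 3*z + 2 and tab[1] + 2*tab[2] = -13


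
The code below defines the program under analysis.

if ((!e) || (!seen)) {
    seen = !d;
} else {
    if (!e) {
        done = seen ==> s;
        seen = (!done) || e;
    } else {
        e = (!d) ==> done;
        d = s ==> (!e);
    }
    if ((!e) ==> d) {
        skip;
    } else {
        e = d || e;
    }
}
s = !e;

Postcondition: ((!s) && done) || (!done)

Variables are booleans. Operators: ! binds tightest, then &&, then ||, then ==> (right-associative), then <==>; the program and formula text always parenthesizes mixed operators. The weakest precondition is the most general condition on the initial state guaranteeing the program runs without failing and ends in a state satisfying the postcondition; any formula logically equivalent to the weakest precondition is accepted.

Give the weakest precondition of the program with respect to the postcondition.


Working backward. After the program, ((!s) && done) || (!done) must hold.
Before s := !e: (e && done) || (!done)
Then branch requires (e && done) || (!done); else branch requires ((!e) ==> ((((!e) ==> d) ==> ((e && (seen ==> s)) || (!(seen ==> s)))) && ((!((!e) ==> d)) ==> (((d || e) && (seen ==> s)) || (!(seen ==> s)))))) && (e ==> ((((!((!d) ==> done)) ==> (s ==> (!((!d) ==> done)))) ==> ((((!d) ==> done) && done) || (!done))) && ((!((!((!d) ==> done)) ==> (s ==> (!((!d) ==> done))))) ==> ((((s ==> (!((!d) ==> done))) || ((!d) ==> done)) && done) || (!done))))).
Before the if: (((!e) || (!seen)) ==> ((e && done) || (!done))) && ((!((!e) || (!seen))) ==> (((!e) ==> ((((!e) ==> d) ==> ((e && (seen ==> s)) || (!(seen ==> s)))) && ((!((!e) ==> d)) ==> (((d || e) && (seen ==> s)) || (!(seen ==> s)))))) && (e ==> ((((!((!d) ==> done)) ==> (s ==> (!((!d) ==> done)))) ==> ((((!d) ==> done) && done) || (!done))) && ((!((!((!d) ==> done)) ==> (s ==> (!((!d) ==> done))))) ==> ((((s ==> (!((!d) ==> done))) || ((!d) ==> done)) && done) || (!done)))))))
Answer: WP = (((!e) || (!seen)) ==> ((e && done) || (!done))) && ((!((!e) || (!seen))) ==> (((!e) ==> ((((!e) ==> d) ==> ((e && (seen ==> s)) || (!(seen ==> s)))) && ((!((!e) ==> d)) ==> (((d || e) && (seen ==> s)) || (!(seen ==> s)))))) && (e ==> ((((!((!d) ==> done)) ==> (s ==> (!((!d) ==> done)))) ==> ((((!d) ==> done) && done) || (!done))) && ((!((!((!d) ==> done)) ==> (s ==> (!((!d) ==> done))))) ==> ((((s ==> (!((!d) ==> done))) || ((!d) ==> done)) && done) || (!done)))))))


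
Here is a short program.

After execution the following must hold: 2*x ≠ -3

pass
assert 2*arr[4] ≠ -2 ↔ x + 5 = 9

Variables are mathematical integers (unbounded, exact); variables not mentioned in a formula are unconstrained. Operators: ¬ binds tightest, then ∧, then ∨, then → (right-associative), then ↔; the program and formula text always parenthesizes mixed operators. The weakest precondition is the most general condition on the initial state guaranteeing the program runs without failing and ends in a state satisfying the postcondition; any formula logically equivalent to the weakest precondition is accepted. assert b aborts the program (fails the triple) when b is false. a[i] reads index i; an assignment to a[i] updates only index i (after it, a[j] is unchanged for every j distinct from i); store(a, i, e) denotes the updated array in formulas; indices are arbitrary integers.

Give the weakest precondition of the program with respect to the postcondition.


Working backward. After the program, 2*x ≠ -3 must hold.
Before assert 2*arr[4] ≠ -2 ↔ x + 5 = 9: (2*arr[4] ≠ -2 ↔ x = 4) ∧ 2*x ≠ -3
Before skip: (2*arr[4] ≠ -2 ↔ x = 4) ∧ 2*x ≠ -3
Answer: WP = (2*arr[4] ≠ -2 ↔ x = 4) ∧ 2*x ≠ -3


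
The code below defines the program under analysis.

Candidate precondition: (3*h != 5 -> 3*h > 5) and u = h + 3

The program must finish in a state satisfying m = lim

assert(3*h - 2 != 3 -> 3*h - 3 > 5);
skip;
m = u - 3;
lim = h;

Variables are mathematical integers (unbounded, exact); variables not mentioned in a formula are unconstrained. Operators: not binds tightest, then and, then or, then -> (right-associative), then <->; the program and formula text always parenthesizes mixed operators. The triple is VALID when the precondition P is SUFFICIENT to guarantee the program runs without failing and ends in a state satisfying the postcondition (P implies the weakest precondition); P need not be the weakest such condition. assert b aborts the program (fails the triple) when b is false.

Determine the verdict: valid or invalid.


Working backward. After the program, m = lim must hold.
Before lim := h: m = h
Before m := u - 3: u = h + 3
Before skip: u = h + 3
Before assert 3*h - 2 != 3 -> 3*h - 3 > 5: (3*h != 5 -> 3*h > 8) and u = h + 3
The weakest precondition is (3*h != 5 -> 3*h > 8) and u = h + 3.
Check whether (3*h != 5 -> 3*h > 5) and u = h + 3 implies it.
Countermodel: at the initial state h = 2, u = 5, the precondition holds but the weakest precondition fails.
Answer: invalid


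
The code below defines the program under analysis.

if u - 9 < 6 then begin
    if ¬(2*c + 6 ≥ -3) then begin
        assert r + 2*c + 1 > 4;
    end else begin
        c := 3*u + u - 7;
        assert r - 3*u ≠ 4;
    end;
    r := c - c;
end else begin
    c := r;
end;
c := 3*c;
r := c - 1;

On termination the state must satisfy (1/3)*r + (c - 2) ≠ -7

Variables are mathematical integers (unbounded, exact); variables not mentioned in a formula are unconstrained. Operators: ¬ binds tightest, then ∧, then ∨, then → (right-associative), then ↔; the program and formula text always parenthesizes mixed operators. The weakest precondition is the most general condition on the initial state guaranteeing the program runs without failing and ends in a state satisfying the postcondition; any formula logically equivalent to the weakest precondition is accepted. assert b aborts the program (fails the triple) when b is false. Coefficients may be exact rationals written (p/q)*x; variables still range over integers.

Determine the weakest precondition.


Working backward. After the program, the postcondition (1/3)*r + (c - 2) ≠ -7 must hold; in canonical form it is c + (1/3)*r ≠ -5.
Before r := c - 1: (4/3)*c ≠ -14/3
Before c := 3*c: 4*c ≠ -14/3
Then branch requires ((¬(2*c ≥ -9)) → (2*c + r > 3 ∧ 4*c ≠ -14/3)) ∧ (2*c ≥ -9 → (r ≠ 3*u + 4 ∧ 16*u ≠ 70/3)); else branch requires 4*r ≠ -14/3.
Before the if: (u < 15 → (((¬(2*c ≥ -9)) → (2*c + r > 3 ∧ 4*c ≠ -14/3)) ∧ (2*c ≥ -9 → (r ≠ 3*u + 4 ∧ 16*u ≠ 70/3)))) ∧ ((¬(u < 15)) → 4*r ≠ -14/3)
Answer: WP = (u < 15 → (((¬(2*c ≥ -9)) → (2*c + r > 3 ∧ 4*c ≠ -14/3)) ∧ (2*c ≥ -9 → (r ≠ 3*u + 4 ∧ 16*u ≠ 70/3)))) ∧ ((¬(u < 15)) → 4*r ≠ -14/3)


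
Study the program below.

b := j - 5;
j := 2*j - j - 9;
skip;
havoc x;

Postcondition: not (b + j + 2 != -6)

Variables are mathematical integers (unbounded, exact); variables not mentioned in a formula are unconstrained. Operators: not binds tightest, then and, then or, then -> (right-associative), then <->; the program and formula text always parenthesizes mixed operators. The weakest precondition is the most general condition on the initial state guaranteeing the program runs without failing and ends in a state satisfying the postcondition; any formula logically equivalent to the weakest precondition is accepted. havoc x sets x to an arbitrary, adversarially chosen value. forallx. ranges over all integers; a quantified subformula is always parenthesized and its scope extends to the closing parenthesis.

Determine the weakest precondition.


Working backward. After the program, the postcondition not (b + j + 2 != -6) must hold; in canonical form it is not (b + j != -8).
Before havoc x: not (b + j != -8)
Before skip: not (b + j != -8)
Before j := 2*j - j - 9: not (b + j != 1)
Before b := j - 5: not (2*j != 6)
Answer: WP = not (2*j != 6)


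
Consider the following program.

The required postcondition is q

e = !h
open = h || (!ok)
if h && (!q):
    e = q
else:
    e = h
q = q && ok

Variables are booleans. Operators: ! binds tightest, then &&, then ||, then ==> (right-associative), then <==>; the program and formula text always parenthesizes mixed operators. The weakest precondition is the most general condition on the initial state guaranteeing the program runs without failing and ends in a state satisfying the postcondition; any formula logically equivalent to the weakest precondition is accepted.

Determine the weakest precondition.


Working backward. After the program, q must hold.
Before q := q && ok: q && ok
Then branch requires q && ok; else branch requires q && ok.
Before the if: ((h && (!q)) ==> (q && ok)) && ((!(h && (!q))) ==> (q && ok))
Before open := h || (!ok): ((h && (!q)) ==> (q && ok)) && ((!(h && (!q))) ==> (q && ok))
Before e := !h: ((h && (!q)) ==> (q && ok)) && ((!(h && (!q))) ==> (q && ok))
Answer: WP = ((h && (!q)) ==> (q && ok)) && ((!(h && (!q))) ==> (q && ok))


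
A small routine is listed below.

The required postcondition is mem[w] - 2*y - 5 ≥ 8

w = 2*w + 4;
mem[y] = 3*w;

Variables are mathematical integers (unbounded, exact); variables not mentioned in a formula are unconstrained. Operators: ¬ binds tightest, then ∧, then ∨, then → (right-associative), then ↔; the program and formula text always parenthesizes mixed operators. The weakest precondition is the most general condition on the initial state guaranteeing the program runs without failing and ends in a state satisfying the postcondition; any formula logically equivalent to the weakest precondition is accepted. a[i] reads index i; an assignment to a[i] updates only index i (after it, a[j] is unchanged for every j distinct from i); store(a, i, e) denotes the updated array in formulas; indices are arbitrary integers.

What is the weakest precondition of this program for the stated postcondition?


Working backward. After the program, the postcondition mem[w] - 2*y - 5 ≥ 8 must hold; in canonical form it is mem[w] ≥ 2*y + 13.
Before mem[y] := 3*w: store(mem, y, 3*w)[w] ≥ 2*y + 13
Before w := 2*w + 4: store(mem, y, 6*w + 12)[2*w + 4] ≥ 2*y + 13
Answer: WP = store(mem, y, 6*w + 12)[2*w + 4] ≥ 2*y + 13


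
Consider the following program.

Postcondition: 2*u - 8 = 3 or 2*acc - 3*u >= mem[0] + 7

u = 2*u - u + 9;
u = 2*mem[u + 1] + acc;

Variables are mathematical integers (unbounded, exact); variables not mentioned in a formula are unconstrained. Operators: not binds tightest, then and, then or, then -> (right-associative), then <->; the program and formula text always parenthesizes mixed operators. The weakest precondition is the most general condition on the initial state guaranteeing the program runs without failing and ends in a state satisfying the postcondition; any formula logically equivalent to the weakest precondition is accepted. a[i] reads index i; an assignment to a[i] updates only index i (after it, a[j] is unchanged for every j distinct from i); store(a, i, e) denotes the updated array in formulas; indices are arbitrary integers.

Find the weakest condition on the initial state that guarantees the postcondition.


Working backward. After the program, the postcondition 2*u - 8 = 3 or 2*acc - 3*u >= mem[0] + 7 must hold; in canonical form it is 2*u = 11 or 2*acc >= mem[0] + 3*u + 7.
Before u := 2*mem[u + 1] + acc: 4*mem[u + 1] + 2*acc = 11 or 6*mem[u + 1] + mem[0] + acc <= -7
Before u := 2*u - u + 9: 4*mem[u + 10] + 2*acc = 11 or 6*mem[u + 10] + mem[0] + acc <= -7
Answer: WP = 4*mem[u + 10] + 2*acc = 11 or 6*mem[u + 10] + mem[0] + acc <= -7


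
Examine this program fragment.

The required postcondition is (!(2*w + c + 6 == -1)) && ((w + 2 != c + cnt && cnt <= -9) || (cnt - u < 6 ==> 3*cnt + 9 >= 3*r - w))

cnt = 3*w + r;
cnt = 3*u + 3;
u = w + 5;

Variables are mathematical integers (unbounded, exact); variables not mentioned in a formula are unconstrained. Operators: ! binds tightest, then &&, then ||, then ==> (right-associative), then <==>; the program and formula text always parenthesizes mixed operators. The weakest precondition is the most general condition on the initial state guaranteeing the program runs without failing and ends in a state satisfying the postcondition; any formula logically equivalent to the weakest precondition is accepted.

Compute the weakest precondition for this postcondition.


Working backward. After the program, the postcondition (!(2*w + c + 6 == -1)) && ((w + 2 != c + cnt && cnt <= -9) || (cnt - u < 6 ==> 3*cnt + 9 >= 3*r - w)) must hold; in canonical form it is (!(c + 2*w == -7)) && ((w != c + cnt - 2 && cnt <= -9) || (cnt < u + 6 ==> 3*cnt + w >= 3*r - 9)).
Before u := w + 5: (!(c + 2*w == -7)) && ((w != c + cnt - 2 && cnt <= -9) || (cnt < w + 11 ==> 3*cnt + w >= 3*r - 9))
Before cnt := 3*u + 3: (!(c + 2*w == -7)) && ((w != c + 3*u + 1 && 3*u <= -12) || (3*u < w + 8 ==> 9*u + w >= 3*r - 18))
Before cnt := 3*w + r: (!(c + 2*w == -7)) && ((w != c + 3*u + 1 && 3*u <= -12) || (3*u < w + 8 ==> 9*u + w >= 3*r - 18))
Answer: WP = (!(c + 2*w == -7)) && ((w != c + 3*u + 1 && 3*u <= -12) || (3*u < w + 8 ==> 9*u + w >= 3*r - 18))


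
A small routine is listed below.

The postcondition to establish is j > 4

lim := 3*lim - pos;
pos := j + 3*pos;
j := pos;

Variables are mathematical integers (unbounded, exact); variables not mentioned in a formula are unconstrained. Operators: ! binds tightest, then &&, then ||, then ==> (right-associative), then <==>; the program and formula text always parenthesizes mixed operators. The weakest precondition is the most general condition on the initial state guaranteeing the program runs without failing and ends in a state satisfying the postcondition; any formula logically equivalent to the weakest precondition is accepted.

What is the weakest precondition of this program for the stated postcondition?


Working backward. After the program, j > 4 must hold.
Before j := pos: pos > 4
Before pos := j + 3*pos: j + 3*pos > 4
Before lim := 3*lim - pos: j + 3*pos > 4
Answer: WP = j + 3*pos > 4


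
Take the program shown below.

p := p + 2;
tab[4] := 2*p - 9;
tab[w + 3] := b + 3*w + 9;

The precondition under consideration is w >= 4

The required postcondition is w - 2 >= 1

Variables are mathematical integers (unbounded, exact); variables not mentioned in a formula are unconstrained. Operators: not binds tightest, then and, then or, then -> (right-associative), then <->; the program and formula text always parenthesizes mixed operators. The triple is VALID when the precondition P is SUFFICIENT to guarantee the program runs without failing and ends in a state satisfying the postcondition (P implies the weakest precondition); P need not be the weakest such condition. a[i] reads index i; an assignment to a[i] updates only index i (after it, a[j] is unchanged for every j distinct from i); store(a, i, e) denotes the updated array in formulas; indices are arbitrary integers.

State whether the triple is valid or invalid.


Working backward. After the program, the postcondition w - 2 >= 1 must hold; in canonical form it is w >= 3.
Before tab[w + 3] := b + 3*w + 9: w >= 3
Before tab[4] := 2*p - 9: w >= 3
Before p := p + 2: w >= 3
The weakest precondition is w >= 3.
Check whether w >= 4 implies it.
Every state satisfying the precondition satisfies the weakest precondition: the implication holds.
Answer: valid


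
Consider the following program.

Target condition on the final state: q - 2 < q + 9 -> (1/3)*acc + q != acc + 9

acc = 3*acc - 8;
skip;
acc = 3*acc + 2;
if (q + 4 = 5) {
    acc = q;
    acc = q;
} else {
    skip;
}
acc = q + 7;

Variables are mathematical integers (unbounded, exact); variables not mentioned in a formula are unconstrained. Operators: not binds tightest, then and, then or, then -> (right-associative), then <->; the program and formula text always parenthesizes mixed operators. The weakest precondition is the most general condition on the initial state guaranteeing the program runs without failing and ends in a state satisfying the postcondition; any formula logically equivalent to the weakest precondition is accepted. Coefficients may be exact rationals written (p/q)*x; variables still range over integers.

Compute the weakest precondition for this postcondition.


Working backward. After the program, the postcondition q - 2 < q + 9 -> (1/3)*acc + q != acc + 9 must hold; in canonical form it is q != (2/3)*acc + 9.
Before acc := q + 7: (1/3)*q != 41/3
Then branch requires (1/3)*q != 41/3; else branch requires (1/3)*q != 41/3.
Before the if: (q = 1 -> (1/3)*q != 41/3) and ((not (q = 1)) -> (1/3)*q != 41/3)
Before acc := 3*acc + 2: (q = 1 -> (1/3)*q != 41/3) and ((not (q = 1)) -> (1/3)*q != 41/3)
Before skip: (q = 1 -> (1/3)*q != 41/3) and ((not (q = 1)) -> (1/3)*q != 41/3)
Before acc := 3*acc - 8: (q = 1 -> (1/3)*q != 41/3) and ((not (q = 1)) -> (1/3)*q != 41/3)
Answer: WP = (q = 1 -> (1/3)*q != 41/3) and ((not (q = 1)) -> (1/3)*q != 41/3)


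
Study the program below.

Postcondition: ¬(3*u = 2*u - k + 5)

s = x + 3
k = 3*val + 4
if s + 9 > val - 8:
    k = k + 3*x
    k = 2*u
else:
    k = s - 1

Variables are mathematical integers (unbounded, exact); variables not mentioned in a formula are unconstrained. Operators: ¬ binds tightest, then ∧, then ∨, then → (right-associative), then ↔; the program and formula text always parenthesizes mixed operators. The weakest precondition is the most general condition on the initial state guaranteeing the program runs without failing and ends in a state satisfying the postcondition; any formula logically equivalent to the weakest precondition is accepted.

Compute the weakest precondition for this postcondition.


Working backward. After the program, the postcondition ¬(3*u = 2*u - k + 5) must hold; in canonical form it is ¬(k + u = 5).
Then branch requires ¬(3*u = 5); else branch requires ¬(s + u = 6).
Before the if: (s > val - 17 → (¬(3*u = 5))) ∧ ((¬(s > val - 17)) → (¬(s + u = 6)))
Before k := 3*val + 4: (s > val - 17 → (¬(3*u = 5))) ∧ ((¬(s > val - 17)) → (¬(s + u = 6)))
Before s := x + 3: (x > val - 20 → (¬(3*u = 5))) ∧ ((¬(x > val - 20)) → (¬(u + x = 3)))
Answer: WP = (x > val - 20 → (¬(3*u = 5))) ∧ ((¬(x > val - 20)) → (¬(u + x = 3)))


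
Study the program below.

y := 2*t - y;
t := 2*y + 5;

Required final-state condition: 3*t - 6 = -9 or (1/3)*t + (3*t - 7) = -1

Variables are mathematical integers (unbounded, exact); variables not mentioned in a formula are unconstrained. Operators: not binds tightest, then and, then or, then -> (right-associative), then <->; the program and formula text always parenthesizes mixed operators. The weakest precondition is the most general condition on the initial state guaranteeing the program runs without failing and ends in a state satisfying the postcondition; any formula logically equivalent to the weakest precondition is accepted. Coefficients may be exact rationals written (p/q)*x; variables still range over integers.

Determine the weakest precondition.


Working backward. After the program, the postcondition 3*t - 6 = -9 or (1/3)*t + (3*t - 7) = -1 must hold; in canonical form it is 3*t = -3 or (10/3)*t = 6.
Before t := 2*y + 5: 6*y = -18 or (20/3)*y = -32/3
Before y := 2*t - y: 12*t = 6*y - 18 or (40/3)*t = (20/3)*y - 32/3
Answer: WP = 12*t = 6*y - 18 or (40/3)*t = (20/3)*y - 32/3


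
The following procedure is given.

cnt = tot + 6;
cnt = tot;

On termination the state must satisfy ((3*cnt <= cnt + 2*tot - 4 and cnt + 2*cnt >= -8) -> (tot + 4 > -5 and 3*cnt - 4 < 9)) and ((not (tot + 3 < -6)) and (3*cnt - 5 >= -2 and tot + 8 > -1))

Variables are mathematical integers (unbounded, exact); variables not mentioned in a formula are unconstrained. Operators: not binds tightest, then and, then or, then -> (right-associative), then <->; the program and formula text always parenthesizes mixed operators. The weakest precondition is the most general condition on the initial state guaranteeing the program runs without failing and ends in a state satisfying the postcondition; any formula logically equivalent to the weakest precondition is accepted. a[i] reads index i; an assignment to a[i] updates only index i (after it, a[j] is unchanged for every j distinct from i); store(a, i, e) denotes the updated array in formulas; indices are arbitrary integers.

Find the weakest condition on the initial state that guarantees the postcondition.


Working backward. After the program, the postcondition ((3*cnt <= cnt + 2*tot - 4 and cnt + 2*cnt >= -8) -> (tot + 4 > -5 and 3*cnt - 4 < 9)) and ((not (tot + 3 < -6)) and (3*cnt - 5 >= -2 and tot + 8 > -1)) must hold; in canonical form it is ((2*cnt <= 2*tot - 4 and 3*cnt >= -8) -> (tot > -9 and 3*cnt < 13)) and (not (tot < -9)) and 3*cnt >= 3 and tot > -9.
Before cnt := tot: (not (tot < -9)) and 3*tot >= 3 and tot > -9
Before cnt := tot + 6: (not (tot < -9)) and 3*tot >= 3 and tot > -9
Answer: WP = (not (tot < -9)) and 3*tot >= 3 and tot > -9


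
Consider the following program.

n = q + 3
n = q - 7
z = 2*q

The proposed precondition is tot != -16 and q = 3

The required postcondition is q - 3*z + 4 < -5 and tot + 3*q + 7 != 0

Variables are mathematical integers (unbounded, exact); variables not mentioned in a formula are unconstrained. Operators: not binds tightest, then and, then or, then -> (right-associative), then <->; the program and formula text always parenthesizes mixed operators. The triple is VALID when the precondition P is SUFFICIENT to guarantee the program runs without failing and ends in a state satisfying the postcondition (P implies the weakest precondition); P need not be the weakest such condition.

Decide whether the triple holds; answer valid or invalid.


Working backward. After the program, the postcondition q - 3*z + 4 < -5 and tot + 3*q + 7 != 0 must hold; in canonical form it is q < 3*z - 9 and 3*q + tot != -7.
Before z := 2*q: 5*q > 9 and 3*q + tot != -7
Before n := q - 7: 5*q > 9 and 3*q + tot != -7
Before n := q + 3: 5*q > 9 and 3*q + tot != -7
The weakest precondition is 5*q > 9 and 3*q + tot != -7.
Check whether tot != -16 and q = 3 implies it.
Every state satisfying the precondition satisfies the weakest precondition: the implication holds.
Answer: valid


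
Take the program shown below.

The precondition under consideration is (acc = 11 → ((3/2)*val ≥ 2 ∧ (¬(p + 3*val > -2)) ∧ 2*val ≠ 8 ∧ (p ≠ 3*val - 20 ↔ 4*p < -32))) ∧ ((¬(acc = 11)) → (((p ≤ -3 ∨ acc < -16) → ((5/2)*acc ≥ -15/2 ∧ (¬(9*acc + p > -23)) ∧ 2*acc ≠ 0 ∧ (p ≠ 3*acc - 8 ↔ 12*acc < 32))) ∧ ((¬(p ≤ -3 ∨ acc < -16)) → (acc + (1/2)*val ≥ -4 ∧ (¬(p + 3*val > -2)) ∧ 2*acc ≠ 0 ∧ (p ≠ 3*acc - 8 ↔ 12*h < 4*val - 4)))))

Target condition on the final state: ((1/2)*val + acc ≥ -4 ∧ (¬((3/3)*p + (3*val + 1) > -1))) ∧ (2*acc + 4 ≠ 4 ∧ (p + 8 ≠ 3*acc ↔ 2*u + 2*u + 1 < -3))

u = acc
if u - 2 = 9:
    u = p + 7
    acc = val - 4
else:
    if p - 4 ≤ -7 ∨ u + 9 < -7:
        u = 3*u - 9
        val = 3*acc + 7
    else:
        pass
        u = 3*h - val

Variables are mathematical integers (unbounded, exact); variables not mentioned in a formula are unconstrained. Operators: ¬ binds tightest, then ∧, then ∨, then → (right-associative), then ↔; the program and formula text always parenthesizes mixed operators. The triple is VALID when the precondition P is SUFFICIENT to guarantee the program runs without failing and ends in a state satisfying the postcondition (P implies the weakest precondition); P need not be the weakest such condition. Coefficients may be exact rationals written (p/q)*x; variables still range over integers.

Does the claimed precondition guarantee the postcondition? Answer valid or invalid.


Working backward. After the program, the postcondition ((1/2)*val + acc ≥ -4 ∧ (¬((3/3)*p + (3*val + 1) > -1))) ∧ (2*acc + 4 ≠ 4 ∧ (p + 8 ≠ 3*acc ↔ 2*u + 2*u + 1 < -3)) must hold; in canonical form it is acc + (1/2)*val ≥ -4 ∧ (¬(p + 3*val > -2)) ∧ 2*acc ≠ 0 ∧ (p ≠ 3*acc - 8 ↔ 4*u < -4).
Then branch requires (3/2)*val ≥ 0 ∧ (¬(p + 3*val > -2)) ∧ 2*val ≠ 8 ∧ (p ≠ 3*val - 20 ↔ 4*p < -32); else branch requires ((p ≤ -3 ∨ u < -16) → ((5/2)*acc ≥ -15/2 ∧ (¬(9*acc + p > -23)) ∧ 2*acc ≠ 0 ∧ (p ≠ 3*acc - 8 ↔ 12*u < 32))) ∧ ((¬(p ≤ -3 ∨ u < -16)) → (acc + (1/2)*val ≥ -4 ∧ (¬(p + 3*val > -2)) ∧ 2*acc ≠ 0 ∧ (p ≠ 3*acc - 8 ↔ 12*h < 4*val - 4))).
Before the if: (u = 11 → ((3/2)*val ≥ 0 ∧ (¬(p + 3*val > -2)) ∧ 2*val ≠ 8 ∧ (p ≠ 3*val - 20 ↔ 4*p < -32))) ∧ ((¬(u = 11)) → (((p ≤ -3 ∨ u < -16) → ((5/2)*acc ≥ -15/2 ∧ (¬(9*acc + p > -23)) ∧ 2*acc ≠ 0 ∧ (p ≠ 3*acc - 8 ↔ 12*u < 32))) ∧ ((¬(p ≤ -3 ∨ u < -16)) → (acc + (1/2)*val ≥ -4 ∧ (¬(p + 3*val > -2)) ∧ 2*acc ≠ 0 ∧ (p ≠ 3*acc - 8 ↔ 12*h < 4*val - 4)))))
Before u := acc: (acc = 11 → ((3/2)*val ≥ 0 ∧ (¬(p + 3*val > -2)) ∧ 2*val ≠ 8 ∧ (p ≠ 3*val - 20 ↔ 4*p < -32))) ∧ ((¬(acc = 11)) → (((p ≤ -3 ∨ acc < -16) → ((5/2)*acc ≥ -15/2 ∧ (¬(9*acc + p > -23)) ∧ 2*acc ≠ 0 ∧ (p ≠ 3*acc - 8 ↔ 12*acc < 32))) ∧ ((¬(p ≤ -3 ∨ acc < -16)) → (acc + (1/2)*val ≥ -4 ∧ (¬(p + 3*val > -2)) ∧ 2*acc ≠ 0 ∧ (p ≠ 3*acc - 8 ↔ 12*h < 4*val - 4)))))
The weakest precondition is (acc = 11 → ((3/2)*val ≥ 0 ∧ (¬(p + 3*val > -2)) ∧ 2*val ≠ 8 ∧ (p ≠ 3*val - 20 ↔ 4*p < -32))) ∧ ((¬(acc = 11)) → (((p ≤ -3 ∨ acc < -16) → ((5/2)*acc ≥ -15/2 ∧ (¬(9*acc + p > -23)) ∧ 2*acc ≠ 0 ∧ (p ≠ 3*acc - 8 ↔ 12*acc < 32))) ∧ ((¬(p ≤ -3 ∨ acc < -16)) → (acc + (1/2)*val ≥ -4 ∧ (¬(p + 3*val > -2)) ∧ 2*acc ≠ 0 ∧ (p ≠ 3*acc - 8 ↔ 12*h < 4*val - 4))))).
Check whether (acc = 11 → ((3/2)*val ≥ 2 ∧ (¬(p + 3*val > -2)) ∧ 2*val ≠ 8 ∧ (p ≠ 3*val - 20 ↔ 4*p < -32))) ∧ ((¬(acc = 11)) → (((p ≤ -3 ∨ acc < -16) → ((5/2)*acc ≥ -15/2 ∧ (¬(9*acc + p > -23)) ∧ 2*acc ≠ 0 ∧ (p ≠ 3*acc - 8 ↔ 12*acc < 32))) ∧ ((¬(p ≤ -3 ∨ acc < -16)) → (acc + (1/2)*val ≥ -4 ∧ (¬(p + 3*val > -2)) ∧ 2*acc ≠ 0 ∧ (p ≠ 3*acc - 8 ↔ 12*h < 4*val - 4))))) implies it.
Every state satisfying the precondition satisfies the weakest precondition: the implication holds.
Answer: valid
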